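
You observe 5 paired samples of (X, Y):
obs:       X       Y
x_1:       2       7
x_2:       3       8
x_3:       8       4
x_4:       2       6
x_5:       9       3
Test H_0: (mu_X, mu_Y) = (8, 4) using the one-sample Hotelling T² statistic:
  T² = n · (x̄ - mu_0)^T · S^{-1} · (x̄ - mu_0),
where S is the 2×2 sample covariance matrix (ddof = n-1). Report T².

Step 1 — sample mean vector:
  mean(X) = (2 + 3 + 8 + 2 + 9) / 5 = 24/5 = 4.8
  mean(Y) = (7 + 8 + 4 + 6 + 3) / 5 = 28/5 = 5.6
  x̄ = (4.8, 5.6),  deviation x̄ - mu_0 = (4.8, 5.6) - (8, 4) = (-3.2, 1.6).

Step 2 — sample covariance matrix, S[i,j] = (1/(n-1)) · Σ_k (x_{k,i} - mean_i) · (x_{k,j} - mean_j), divisor n-1 = 4:
  S[X,X] = ((-2.8)·(-2.8) + (-1.8)·(-1.8) + (3.2)·(3.2) + (-2.8)·(-2.8) + (4.2)·(4.2)) / 4 = 46.8/4 = 11.7
  S[X,Y] = ((-2.8)·(1.4) + (-1.8)·(2.4) + (3.2)·(-1.6) + (-2.8)·(0.4) + (4.2)·(-2.6)) / 4 = -25.4/4 = -6.35
  S[Y,Y] = ((1.4)·(1.4) + (2.4)·(2.4) + (-1.6)·(-1.6) + (0.4)·(0.4) + (-2.6)·(-2.6)) / 4 = 17.2/4 = 4.3
  S = [[11.7, -6.35],
 [-6.35, 4.3]].

Step 3 — invert S. det(S) = 11.7·4.3 - (-6.35)² = 9.9875.
  S^{-1} = (1/det) · [[d, -b], [-b, a]] = [[0.4305, 0.6358],
 [0.6358, 1.1715]].

Step 4 — quadratic form (x̄ - mu_0)^T · S^{-1} · (x̄ - mu_0):
  S^{-1} · (x̄ - mu_0) = (-0.3605, -0.1602),
  (x̄ - mu_0)^T · [...] = (-3.2)·(-0.3605) + (1.6)·(-0.1602) = 0.8971.

Step 5 — scale by n: T² = 5 · 0.8971 = 4.4856.

T² ≈ 4.4856


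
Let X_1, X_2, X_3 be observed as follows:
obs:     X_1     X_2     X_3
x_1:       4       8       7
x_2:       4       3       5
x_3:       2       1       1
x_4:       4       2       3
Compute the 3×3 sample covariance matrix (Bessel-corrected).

Step 1 — column means:
  mean(X_1) = (4 + 4 + 2 + 4) / 4 = 14/4 = 3.5
  mean(X_2) = (8 + 3 + 1 + 2) / 4 = 14/4 = 3.5
  mean(X_3) = (7 + 5 + 1 + 3) / 4 = 16/4 = 4

Step 2 — sample covariance S[i,j] = (1/(n-1)) · Σ_k (x_{k,i} - mean_i) · (x_{k,j} - mean_j), with n-1 = 3.
  S[X_1,X_1] = ((0.5)·(0.5) + (0.5)·(0.5) + (-1.5)·(-1.5) + (0.5)·(0.5)) / 3 = 3/3 = 1
  S[X_1,X_2] = ((0.5)·(4.5) + (0.5)·(-0.5) + (-1.5)·(-2.5) + (0.5)·(-1.5)) / 3 = 5/3 = 1.6667
  S[X_1,X_3] = ((0.5)·(3) + (0.5)·(1) + (-1.5)·(-3) + (0.5)·(-1)) / 3 = 6/3 = 2
  S[X_2,X_2] = ((4.5)·(4.5) + (-0.5)·(-0.5) + (-2.5)·(-2.5) + (-1.5)·(-1.5)) / 3 = 29/3 = 9.6667
  S[X_2,X_3] = ((4.5)·(3) + (-0.5)·(1) + (-2.5)·(-3) + (-1.5)·(-1)) / 3 = 22/3 = 7.3333
  S[X_3,X_3] = ((3)·(3) + (1)·(1) + (-3)·(-3) + (-1)·(-1)) / 3 = 20/3 = 6.6667

S is symmetric (S[j,i] = S[i,j]). Assembling:

S = [[1, 1.6667, 2],
 [1.6667, 9.6667, 7.3333],
 [2, 7.3333, 6.6667]]


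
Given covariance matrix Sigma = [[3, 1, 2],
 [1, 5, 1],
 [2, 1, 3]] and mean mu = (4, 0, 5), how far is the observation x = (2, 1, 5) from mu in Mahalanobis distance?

Step 1 — centre the observation: (x - mu) = (-2, 1, 0).

Step 2 — invert Sigma (cofactor / det for 3×3, or solve directly):
  Sigma^{-1} = [[0.6087, -0.0435, -0.3913],
 [-0.0435, 0.2174, -0.0435],
 [-0.3913, -0.0435, 0.6087]].

Step 3 — form the quadratic (x - mu)^T · Sigma^{-1} · (x - mu):
  Sigma^{-1} · (x - mu) = (-1.2609, 0.3043, 0.7391).
  (x - mu)^T · [Sigma^{-1} · (x - mu)] = (-2)·(-1.2609) + (1)·(0.3043) + (0)·(0.7391) = 2.8261.

Step 4 — take square root: d = √(2.8261) ≈ 1.6811.

d(x, mu) = √(2.8261) ≈ 1.6811


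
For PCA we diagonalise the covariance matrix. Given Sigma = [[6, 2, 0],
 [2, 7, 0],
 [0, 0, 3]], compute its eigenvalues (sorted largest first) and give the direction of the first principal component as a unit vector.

Step 1 — characteristic polynomial p(λ) = det(λI - Sigma) = λ³ - tr·λ² + c_1·λ - det, where tr = trace, c_1 = sum of the principal 2×2 minors, det = det(Sigma):
  tr = 6 + 7 + 3 = 16,
  c_1 = (6·7 - (2)²) + (6·3 - (0)²) + (7·3 - (0)²) = 38 + 18 + 21 = 77,
  det = 6·(7·3 - (0)²) - (2)·((2)·3 - (0)·(0)) + (0)·((2)·(0) - 7·(0)) = 6·(21) - (2)·(6) + (0)·(0) = 114.
  So p(λ) = λ³ - 16λ² + 77λ - 114.
Step 2 — look for an integer root (rational root theorem: any rational root is an integer divisor of 114). Testing λ = 3:
  p(3) = 27 - 144 + 231 - 114 = 0  ✓
  Dividing out (λ - 3): p(λ) = (λ - 3)(λ² - 13λ + 38).
Step 3 — remaining eigenvalues from the quadratic λ² - 13λ + 38 = 0:
  Δ = 13² - 4·38 = 169 - 152 = 17,  λ = (13 ± √17)/2 = (13 ± 4.1231)/2 ≈ 8.5616 or 4.4384.
  Sorted: λ_1 = 8.5616,  λ_2 = 4.4384,  λ_3 = 3  (check: sum = 16 = tr ✓).

Step 4 — unit eigenvector for λ_1 ≈ 8.5616: v spans the null space of (Sigma - λ_1 I), whose rows are
  r_1 = (-2.5616, 2, 0),  r_2 = (2, -1.5616, 0),  r_3 = (0, 0, -5.5616).
  v is orthogonal to every row, so take v ∝ r_1 × r_3 = ((2)·(-5.5616) - (0)·(0), (0)·(0) - (-2.5616)·(-5.5616), (-2.5616)·(0) - (2)·(0)) ≈ (-11.1231, -14.2462, 0).
  Rescale (multiply by -1 so the first nonzero entry is positive): u = (11.1231, 14.2462, 0).
  ||u|| = √((11.1231)² + (14.2462)² + (0)²) = √(326.678) ≈ 18.0742,  v_1 = u/||u|| ≈ (0.6154, 0.7882, 0) (||v_1|| = 1).

λ_1 = 8.5616,  λ_2 = 4.4384,  λ_3 = 3;  v_1 ≈ (0.6154, 0.7882, 0)


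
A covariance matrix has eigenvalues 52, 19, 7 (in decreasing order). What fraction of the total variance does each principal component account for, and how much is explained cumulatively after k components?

Step 1 — total variance = trace(Sigma) = Σ λ_i = 52 + 19 + 7 = 78.

Step 2 — fraction explained by component i = λ_i / Σ λ:
  PC1: 52/78 = 0.6667
  PC2: 19/78 = 0.2436
  PC3: 7/78 = 0.0897

Step 3 — cumulative fraction after k components = (λ_1 + ... + λ_k) / Σ λ:
  k = 1: 52/78 = 0.6667
  k = 2: (52 + 19)/78 = 71/78 = 0.9103
  k = 3: (52 + 19 + 7)/78 = 78/78 = 1

Summary (fraction, with percent):

explained: PC1 0.6667 (66.67%), PC2 0.2436 (24.36%), PC3 0.0897 (8.97%);  cumulative: 0.6667, 0.9103, 1


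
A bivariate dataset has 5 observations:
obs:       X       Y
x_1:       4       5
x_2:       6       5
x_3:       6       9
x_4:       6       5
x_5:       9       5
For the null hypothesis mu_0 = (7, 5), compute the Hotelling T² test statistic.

Step 1 — sample mean vector:
  mean(X) = (4 + 6 + 6 + 6 + 9) / 5 = 31/5 = 6.2
  mean(Y) = (5 + 5 + 9 + 5 + 5) / 5 = 29/5 = 5.8
  x̄ = (6.2, 5.8),  deviation x̄ - mu_0 = (6.2, 5.8) - (7, 5) = (-0.8, 0.8).

Step 2 — sample covariance matrix, S[i,j] = (1/(n-1)) · Σ_k (x_{k,i} - mean_i) · (x_{k,j} - mean_j), divisor n-1 = 4:
  S[X,X] = ((-2.2)·(-2.2) + (-0.2)·(-0.2) + (-0.2)·(-0.2) + (-0.2)·(-0.2) + (2.8)·(2.8)) / 4 = 12.8/4 = 3.2
  S[X,Y] = ((-2.2)·(-0.8) + (-0.2)·(-0.8) + (-0.2)·(3.2) + (-0.2)·(-0.8) + (2.8)·(-0.8)) / 4 = -0.8/4 = -0.2
  S[Y,Y] = ((-0.8)·(-0.8) + (-0.8)·(-0.8) + (3.2)·(3.2) + (-0.8)·(-0.8) + (-0.8)·(-0.8)) / 4 = 12.8/4 = 3.2
  S = [[3.2, -0.2],
 [-0.2, 3.2]].

Step 3 — invert S. det(S) = 3.2·3.2 - (-0.2)² = 10.2.
  S^{-1} = (1/det) · [[d, -b], [-b, a]] = [[0.3137, 0.0196],
 [0.0196, 0.3137]].

Step 4 — quadratic form (x̄ - mu_0)^T · S^{-1} · (x̄ - mu_0):
  S^{-1} · (x̄ - mu_0) = (-0.2353, 0.2353),
  (x̄ - mu_0)^T · [...] = (-0.8)·(-0.2353) + (0.8)·(0.2353) = 0.3765.

Step 5 — scale by n: T² = 5 · 0.3765 = 1.8824.

T² ≈ 1.8824


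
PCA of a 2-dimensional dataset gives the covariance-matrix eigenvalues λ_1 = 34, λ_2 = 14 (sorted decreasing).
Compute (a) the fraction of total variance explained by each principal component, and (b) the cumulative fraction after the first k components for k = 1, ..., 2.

Step 1 — total variance = trace(Sigma) = Σ λ_i = 34 + 14 = 48.

Step 2 — fraction explained by component i = λ_i / Σ λ:
  PC1: 34/48 = 0.7083
  PC2: 14/48 = 0.2917

Step 3 — cumulative fraction after k components = (λ_1 + ... + λ_k) / Σ λ:
  k = 1: 34/48 = 0.7083
  k = 2: (34 + 14)/48 = 48/48 = 1

Summary (fraction, with percent):

explained: PC1 0.7083 (70.83%), PC2 0.2917 (29.17%);  cumulative: 0.7083, 1


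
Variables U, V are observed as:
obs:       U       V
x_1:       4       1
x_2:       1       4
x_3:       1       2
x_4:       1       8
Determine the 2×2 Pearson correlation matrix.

Step 1 — column means:
  mean(U) = (4 + 1 + 1 + 1) / 4 = 7/4 = 1.75
  mean(V) = (1 + 4 + 2 + 8) / 4 = 15/4 = 3.75

Step 2 — sample variances and covariances s[i,j] = (1/(n-1)) · Σ_k (x_{k,i} - mean_i) · (x_{k,j} - mean_j), with n-1 = 3:
  s[U,U] = ((2.25)·(2.25) + (-0.75)·(-0.75) + (-0.75)·(-0.75) + (-0.75)·(-0.75)) / 3 = 6.75/3 = 2.25
  s[U,V] = ((2.25)·(-2.75) + (-0.75)·(0.25) + (-0.75)·(-1.75) + (-0.75)·(4.25)) / 3 = -8.25/3 = -2.75
  s[V,V] = ((-2.75)·(-2.75) + (0.25)·(0.25) + (-1.75)·(-1.75) + (4.25)·(4.25)) / 3 = 28.75/3 = 9.5833
  Sample standard deviations s_i = √(s[i,i]):
  s(U) = √(2.25) = 1.5
  s(V) = √(9.5833) = 3.0957

Step 3 — r_{ij} = s_{ij} / (s_i · s_j):
  r[U,U] = 1 (diagonal).
  r[U,V] = -2.75 / (1.5 · 3.0957) = -2.75 / 4.6435 = -0.5922
  r[V,V] = 1 (diagonal).

R is symmetric with unit diagonal. Assembling:

R = [[1, -0.5922],
 [-0.5922, 1]]


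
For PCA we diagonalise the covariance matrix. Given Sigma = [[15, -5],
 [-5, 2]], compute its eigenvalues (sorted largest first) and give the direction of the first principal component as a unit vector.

Step 1 — characteristic polynomial of 2×2 Sigma:
  det(Sigma - λI) = λ² - trace · λ + det = 0.
  trace = 15 + 2 = 17, det = 15·2 - (-5)² = 5.
Step 2 — discriminant:
  Δ = trace² - 4·det = 289 - 20 = 269.
Step 3 — eigenvalues:
  λ = (trace ± √Δ)/2 = (17 ± 16.4012)/2,
  λ_1 = 16.7006,  λ_2 = 0.2994.

Step 4 — unit eigenvector for λ_1: solve (Sigma - λ_1 I)v = 0. First row:
  (15 - 16.7006)·v_x + (-5)·v_y = 0, i.e. (-1.7006)·v_x + (-5)·v_y = 0,
  so v ∝ (b, λ_1 - a) = (-5, 1.7006); multiply by -1 so the first entry is positive: u = (5, -1.7006).
  ||u|| = √((5)² + (-1.7006)²) = √(27.8921) ≈ 5.2813,
  v_1 = u/||u|| ≈ (0.9467, -0.322) (||v_1|| = 1).

λ_1 = 16.7006,  λ_2 = 0.2994;  v_1 ≈ (0.9467, -0.322)


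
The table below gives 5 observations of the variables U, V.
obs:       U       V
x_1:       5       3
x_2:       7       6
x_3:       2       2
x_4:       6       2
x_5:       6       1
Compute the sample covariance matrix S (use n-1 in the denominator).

Step 1 — column means:
  mean(U) = (5 + 7 + 2 + 6 + 6) / 5 = 26/5 = 5.2
  mean(V) = (3 + 6 + 2 + 2 + 1) / 5 = 14/5 = 2.8

Step 2 — sample covariance S[i,j] = (1/(n-1)) · Σ_k (x_{k,i} - mean_i) · (x_{k,j} - mean_j), with n-1 = 4.
  S[U,U] = ((-0.2)·(-0.2) + (1.8)·(1.8) + (-3.2)·(-3.2) + (0.8)·(0.8) + (0.8)·(0.8)) / 4 = 14.8/4 = 3.7
  S[U,V] = ((-0.2)·(0.2) + (1.8)·(3.2) + (-3.2)·(-0.8) + (0.8)·(-0.8) + (0.8)·(-1.8)) / 4 = 6.2/4 = 1.55
  S[V,V] = ((0.2)·(0.2) + (3.2)·(3.2) + (-0.8)·(-0.8) + (-0.8)·(-0.8) + (-1.8)·(-1.8)) / 4 = 14.8/4 = 3.7

S is symmetric (S[j,i] = S[i,j]). Assembling:

S = [[3.7, 1.55],
 [1.55, 3.7]]


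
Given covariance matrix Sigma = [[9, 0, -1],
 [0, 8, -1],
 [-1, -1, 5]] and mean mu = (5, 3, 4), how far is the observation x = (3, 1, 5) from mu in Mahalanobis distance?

Step 1 — centre the observation: (x - mu) = (-2, -2, 1).

Step 2 — invert Sigma (cofactor / det for 3×3, or solve directly):
  Sigma^{-1} = [[0.1137, 0.0029, 0.0233],
 [0.0029, 0.1283, 0.0262],
 [0.0233, 0.0262, 0.2099]].

Step 3 — form the quadratic (x - mu)^T · Sigma^{-1} · (x - mu):
  Sigma^{-1} · (x - mu) = (-0.2099, -0.2362, 0.1108).
  (x - mu)^T · [Sigma^{-1} · (x - mu)] = (-2)·(-0.2099) + (-2)·(-0.2362) + (1)·(0.1108) = 1.0029.

Step 4 — take square root: d = √(1.0029) ≈ 1.0015.

d(x, mu) = √(1.0029) ≈ 1.0015


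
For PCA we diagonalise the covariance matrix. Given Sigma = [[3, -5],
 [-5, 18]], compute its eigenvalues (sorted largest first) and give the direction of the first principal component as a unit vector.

Step 1 — characteristic polynomial of 2×2 Sigma:
  det(Sigma - λI) = λ² - trace · λ + det = 0.
  trace = 3 + 18 = 21, det = 3·18 - (-5)² = 29.
Step 2 — discriminant:
  Δ = trace² - 4·det = 441 - 116 = 325.
Step 3 — eigenvalues:
  λ = (trace ± √Δ)/2 = (21 ± 18.0278)/2,
  λ_1 = 19.5139,  λ_2 = 1.4861.

Step 4 — unit eigenvector for λ_1: solve (Sigma - λ_1 I)v = 0. First row:
  (3 - 19.5139)·v_x + (-5)·v_y = 0, i.e. (-16.5139)·v_x + (-5)·v_y = 0,
  so v ∝ (b, λ_1 - a) = (-5, 16.5139); multiply by -1 so the first entry is positive: u = (5, -16.5139).
  ||u|| = √((5)² + (-16.5139)²) = √(297.7082) ≈ 17.2542,
  v_1 = u/||u|| ≈ (0.2898, -0.9571) (||v_1|| = 1).

λ_1 = 19.5139,  λ_2 = 1.4861;  v_1 ≈ (0.2898, -0.9571)


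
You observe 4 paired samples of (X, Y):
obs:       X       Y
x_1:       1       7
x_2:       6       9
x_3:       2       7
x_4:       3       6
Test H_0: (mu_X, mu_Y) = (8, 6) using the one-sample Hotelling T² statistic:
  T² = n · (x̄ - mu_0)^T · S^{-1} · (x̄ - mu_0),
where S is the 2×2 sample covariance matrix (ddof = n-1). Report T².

Step 1 — sample mean vector:
  mean(X) = (1 + 6 + 2 + 3) / 4 = 12/4 = 3
  mean(Y) = (7 + 9 + 7 + 6) / 4 = 29/4 = 7.25
  x̄ = (3, 7.25),  deviation x̄ - mu_0 = (3, 7.25) - (8, 6) = (-5, 1.25).

Step 2 — sample covariance matrix, S[i,j] = (1/(n-1)) · Σ_k (x_{k,i} - mean_i) · (x_{k,j} - mean_j), divisor n-1 = 3:
  S[X,X] = ((-2)·(-2) + (3)·(3) + (-1)·(-1) + (0)·(0)) / 3 = 14/3 = 4.6667
  S[X,Y] = ((-2)·(-0.25) + (3)·(1.75) + (-1)·(-0.25) + (0)·(-1.25)) / 3 = 6/3 = 2
  S[Y,Y] = ((-0.25)·(-0.25) + (1.75)·(1.75) + (-0.25)·(-0.25) + (-1.25)·(-1.25)) / 3 = 4.75/3 = 1.5833
  S = [[4.6667, 2],
 [2, 1.5833]].

Step 3 — invert S. det(S) = 4.6667·1.5833 - (2)² = 3.3889.
  S^{-1} = (1/det) · [[d, -b], [-b, a]] = [[0.4672, -0.5902],
 [-0.5902, 1.377]].

Step 4 — quadratic form (x̄ - mu_0)^T · S^{-1} · (x̄ - mu_0):
  S^{-1} · (x̄ - mu_0) = (-3.0738, 4.6721),
  (x̄ - mu_0)^T · [...] = (-5)·(-3.0738) + (1.25)·(4.6721) = 21.209.

Step 5 — scale by n: T² = 4 · 21.209 = 84.8361.

T² ≈ 84.8361


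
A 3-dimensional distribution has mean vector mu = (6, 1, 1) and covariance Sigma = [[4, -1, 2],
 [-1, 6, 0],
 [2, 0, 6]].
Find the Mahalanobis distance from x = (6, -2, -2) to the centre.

Step 1 — centre the observation: (x - mu) = (0, -3, -3).

Step 2 — invert Sigma (cofactor / det for 3×3, or solve directly):
  Sigma^{-1} = [[0.3158, 0.0526, -0.1053],
 [0.0526, 0.1754, -0.0175],
 [-0.1053, -0.0175, 0.2018]].

Step 3 — form the quadratic (x - mu)^T · Sigma^{-1} · (x - mu):
  Sigma^{-1} · (x - mu) = (0.1579, -0.4737, -0.5526).
  (x - mu)^T · [Sigma^{-1} · (x - mu)] = (0)·(0.1579) + (-3)·(-0.4737) + (-3)·(-0.5526) = 3.0789.

Step 4 — take square root: d = √(3.0789) ≈ 1.7547.

d(x, mu) = √(3.0789) ≈ 1.7547


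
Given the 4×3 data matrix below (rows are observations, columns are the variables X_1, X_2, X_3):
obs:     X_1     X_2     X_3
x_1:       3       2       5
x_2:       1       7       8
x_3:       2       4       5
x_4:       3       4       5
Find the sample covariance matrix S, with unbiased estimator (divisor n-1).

Step 1 — column means:
  mean(X_1) = (3 + 1 + 2 + 3) / 4 = 9/4 = 2.25
  mean(X_2) = (2 + 7 + 4 + 4) / 4 = 17/4 = 4.25
  mean(X_3) = (5 + 8 + 5 + 5) / 4 = 23/4 = 5.75

Step 2 — sample covariance S[i,j] = (1/(n-1)) · Σ_k (x_{k,i} - mean_i) · (x_{k,j} - mean_j), with n-1 = 3.
  S[X_1,X_1] = ((0.75)·(0.75) + (-1.25)·(-1.25) + (-0.25)·(-0.25) + (0.75)·(0.75)) / 3 = 2.75/3 = 0.9167
  S[X_1,X_2] = ((0.75)·(-2.25) + (-1.25)·(2.75) + (-0.25)·(-0.25) + (0.75)·(-0.25)) / 3 = -5.25/3 = -1.75
  S[X_1,X_3] = ((0.75)·(-0.75) + (-1.25)·(2.25) + (-0.25)·(-0.75) + (0.75)·(-0.75)) / 3 = -3.75/3 = -1.25
  S[X_2,X_2] = ((-2.25)·(-2.25) + (2.75)·(2.75) + (-0.25)·(-0.25) + (-0.25)·(-0.25)) / 3 = 12.75/3 = 4.25
  S[X_2,X_3] = ((-2.25)·(-0.75) + (2.75)·(2.25) + (-0.25)·(-0.75) + (-0.25)·(-0.75)) / 3 = 8.25/3 = 2.75
  S[X_3,X_3] = ((-0.75)·(-0.75) + (2.25)·(2.25) + (-0.75)·(-0.75) + (-0.75)·(-0.75)) / 3 = 6.75/3 = 2.25

S is symmetric (S[j,i] = S[i,j]). Assembling:

S = [[0.9167, -1.75, -1.25],
 [-1.75, 4.25, 2.75],
 [-1.25, 2.75, 2.25]]


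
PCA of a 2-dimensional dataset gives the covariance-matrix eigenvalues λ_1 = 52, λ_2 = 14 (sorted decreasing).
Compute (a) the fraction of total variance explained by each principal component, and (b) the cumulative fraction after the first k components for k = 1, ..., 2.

Step 1 — total variance = trace(Sigma) = Σ λ_i = 52 + 14 = 66.

Step 2 — fraction explained by component i = λ_i / Σ λ:
  PC1: 52/66 = 0.7879
  PC2: 14/66 = 0.2121

Step 3 — cumulative fraction after k components = (λ_1 + ... + λ_k) / Σ λ:
  k = 1: 52/66 = 0.7879
  k = 2: (52 + 14)/66 = 66/66 = 1

Summary (fraction, with percent):

explained: PC1 0.7879 (78.79%), PC2 0.2121 (21.21%);  cumulative: 0.7879, 1


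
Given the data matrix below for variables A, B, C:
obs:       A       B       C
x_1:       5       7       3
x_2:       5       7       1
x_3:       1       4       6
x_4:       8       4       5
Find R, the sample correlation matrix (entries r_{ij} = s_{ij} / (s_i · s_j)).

Step 1 — column means:
  mean(A) = (5 + 5 + 1 + 8) / 4 = 19/4 = 4.75
  mean(B) = (7 + 7 + 4 + 4) / 4 = 22/4 = 5.5
  mean(C) = (3 + 1 + 6 + 5) / 4 = 15/4 = 3.75

Step 2 — sample variances and covariances s[i,j] = (1/(n-1)) · Σ_k (x_{k,i} - mean_i) · (x_{k,j} - mean_j), with n-1 = 3:
  s[A,A] = ((0.25)·(0.25) + (0.25)·(0.25) + (-3.75)·(-3.75) + (3.25)·(3.25)) / 3 = 24.75/3 = 8.25
  s[A,B] = ((0.25)·(1.5) + (0.25)·(1.5) + (-3.75)·(-1.5) + (3.25)·(-1.5)) / 3 = 1.5/3 = 0.5
  s[A,C] = ((0.25)·(-0.75) + (0.25)·(-2.75) + (-3.75)·(2.25) + (3.25)·(1.25)) / 3 = -5.25/3 = -1.75
  s[B,B] = ((1.5)·(1.5) + (1.5)·(1.5) + (-1.5)·(-1.5) + (-1.5)·(-1.5)) / 3 = 9/3 = 3
  s[B,C] = ((1.5)·(-0.75) + (1.5)·(-2.75) + (-1.5)·(2.25) + (-1.5)·(1.25)) / 3 = -10.5/3 = -3.5
  s[C,C] = ((-0.75)·(-0.75) + (-2.75)·(-2.75) + (2.25)·(2.25) + (1.25)·(1.25)) / 3 = 14.75/3 = 4.9167
  Sample standard deviations s_i = √(s[i,i]):
  s(A) = √(8.25) = 2.8723
  s(B) = √(3) = 1.7321
  s(C) = √(4.9167) = 2.2174

Step 3 — r_{ij} = s_{ij} / (s_i · s_j):
  r[A,A] = 1 (diagonal).
  r[A,B] = 0.5 / (2.8723 · 1.7321) = 0.5 / 4.9749 = 0.1005
  r[A,C] = -1.75 / (2.8723 · 2.2174) = -1.75 / 6.3689 = -0.2748
  r[B,B] = 1 (diagonal).
  r[B,C] = -3.5 / (1.7321 · 2.2174) = -3.5 / 3.8406 = -0.9113
  r[C,C] = 1 (diagonal).

R is symmetric with unit diagonal. Assembling:

R = [[1, 0.1005, -0.2748],
 [0.1005, 1, -0.9113],
 [-0.2748, -0.9113, 1]]


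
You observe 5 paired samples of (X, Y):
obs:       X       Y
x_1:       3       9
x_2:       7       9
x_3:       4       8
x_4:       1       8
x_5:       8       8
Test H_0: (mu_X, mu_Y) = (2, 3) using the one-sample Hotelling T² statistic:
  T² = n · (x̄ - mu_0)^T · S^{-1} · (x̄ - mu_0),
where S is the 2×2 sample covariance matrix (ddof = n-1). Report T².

Step 1 — sample mean vector:
  mean(X) = (3 + 7 + 4 + 1 + 8) / 5 = 23/5 = 4.6
  mean(Y) = (9 + 9 + 8 + 8 + 8) / 5 = 42/5 = 8.4
  x̄ = (4.6, 8.4),  deviation x̄ - mu_0 = (4.6, 8.4) - (2, 3) = (2.6, 5.4).

Step 2 — sample covariance matrix, S[i,j] = (1/(n-1)) · Σ_k (x_{k,i} - mean_i) · (x_{k,j} - mean_j), divisor n-1 = 4:
  S[X,X] = ((-1.6)·(-1.6) + (2.4)·(2.4) + (-0.6)·(-0.6) + (-3.6)·(-3.6) + (3.4)·(3.4)) / 4 = 33.2/4 = 8.3
  S[X,Y] = ((-1.6)·(0.6) + (2.4)·(0.6) + (-0.6)·(-0.4) + (-3.6)·(-0.4) + (3.4)·(-0.4)) / 4 = 0.8/4 = 0.2
  S[Y,Y] = ((0.6)·(0.6) + (0.6)·(0.6) + (-0.4)·(-0.4) + (-0.4)·(-0.4) + (-0.4)·(-0.4)) / 4 = 1.2/4 = 0.3
  S = [[8.3, 0.2],
 [0.2, 0.3]].

Step 3 — invert S. det(S) = 8.3·0.3 - (0.2)² = 2.45.
  S^{-1} = (1/det) · [[d, -b], [-b, a]] = [[0.1224, -0.0816],
 [-0.0816, 3.3878]].

Step 4 — quadratic form (x̄ - mu_0)^T · S^{-1} · (x̄ - mu_0):
  S^{-1} · (x̄ - mu_0) = (-0.1224, 18.0816),
  (x̄ - mu_0)^T · [...] = (2.6)·(-0.1224) + (5.4)·(18.0816) = 97.3224.

Step 5 — scale by n: T² = 5 · 97.3224 = 486.6122.

T² ≈ 486.6122


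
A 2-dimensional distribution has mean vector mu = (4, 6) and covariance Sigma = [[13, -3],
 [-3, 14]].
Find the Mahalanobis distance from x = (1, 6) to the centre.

Step 1 — centre the observation: (x - mu) = (-3, 0).

Step 2 — invert Sigma. det(Sigma) = 13·14 - (-3)² = 173.
  Sigma^{-1} = (1/det) · [[d, -b], [-b, a]] = [[0.0809, 0.0173],
 [0.0173, 0.0751]].

Step 3 — form the quadratic (x - mu)^T · Sigma^{-1} · (x - mu):
  Sigma^{-1} · (x - mu) = (-0.2428, -0.052).
  (x - mu)^T · [Sigma^{-1} · (x - mu)] = (-3)·(-0.2428) + (0)·(-0.052) = 0.7283.

Step 4 — take square root: d = √(0.7283) ≈ 0.8534.

d(x, mu) = √(0.7283) ≈ 0.8534


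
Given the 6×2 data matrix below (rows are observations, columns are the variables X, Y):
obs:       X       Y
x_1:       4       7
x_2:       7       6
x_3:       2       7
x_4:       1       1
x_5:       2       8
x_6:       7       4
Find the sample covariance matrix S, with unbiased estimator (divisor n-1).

Step 1 — column means:
  mean(X) = (4 + 7 + 2 + 1 + 2 + 7) / 6 = 23/6 = 3.8333
  mean(Y) = (7 + 6 + 7 + 1 + 8 + 4) / 6 = 33/6 = 5.5

Step 2 — sample covariance S[i,j] = (1/(n-1)) · Σ_k (x_{k,i} - mean_i) · (x_{k,j} - mean_j), with n-1 = 5.
  S[X,X] = ((0.1667)·(0.1667) + (3.1667)·(3.1667) + (-1.8333)·(-1.8333) + (-2.8333)·(-2.8333) + (-1.8333)·(-1.8333) + (3.1667)·(3.1667)) / 5 = 34.8333/5 = 6.9667
  S[X,Y] = ((0.1667)·(1.5) + (3.1667)·(0.5) + (-1.8333)·(1.5) + (-2.8333)·(-4.5) + (-1.8333)·(2.5) + (3.1667)·(-1.5)) / 5 = 2.5/5 = 0.5
  S[Y,Y] = ((1.5)·(1.5) + (0.5)·(0.5) + (1.5)·(1.5) + (-4.5)·(-4.5) + (2.5)·(2.5) + (-1.5)·(-1.5)) / 5 = 33.5/5 = 6.7

S is symmetric (S[j,i] = S[i,j]). Assembling:

S = [[6.9667, 0.5],
 [0.5, 6.7]]


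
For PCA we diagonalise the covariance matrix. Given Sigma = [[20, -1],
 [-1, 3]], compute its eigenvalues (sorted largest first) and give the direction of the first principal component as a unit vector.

Step 1 — characteristic polynomial of 2×2 Sigma:
  det(Sigma - λI) = λ² - trace · λ + det = 0.
  trace = 20 + 3 = 23, det = 20·3 - (-1)² = 59.
Step 2 — discriminant:
  Δ = trace² - 4·det = 529 - 236 = 293.
Step 3 — eigenvalues:
  λ = (trace ± √Δ)/2 = (23 ± 17.1172)/2,
  λ_1 = 20.0586,  λ_2 = 2.9414.

Step 4 — unit eigenvector for λ_1: solve (Sigma - λ_1 I)v = 0. First row:
  (20 - 20.0586)·v_x + (-1)·v_y = 0, i.e. (-0.0586)·v_x + (-1)·v_y = 0,
  so v ∝ (b, λ_1 - a) = (-1, 0.0586); multiply by -1 so the first entry is positive: u = (1, -0.0586).
  ||u|| = √((1)² + (-0.0586)²) = √(1.0034) ≈ 1.0017,
  v_1 = u/||u|| ≈ (0.9983, -0.0585) (||v_1|| = 1).

λ_1 = 20.0586,  λ_2 = 2.9414;  v_1 ≈ (0.9983, -0.0585)


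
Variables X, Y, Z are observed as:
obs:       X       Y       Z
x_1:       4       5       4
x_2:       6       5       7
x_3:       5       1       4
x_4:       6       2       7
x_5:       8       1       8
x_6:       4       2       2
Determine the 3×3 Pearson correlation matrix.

Step 1 — column means:
  mean(X) = (4 + 6 + 5 + 6 + 8 + 4) / 6 = 33/6 = 5.5
  mean(Y) = (5 + 5 + 1 + 2 + 1 + 2) / 6 = 16/6 = 2.6667
  mean(Z) = (4 + 7 + 4 + 7 + 8 + 2) / 6 = 32/6 = 5.3333

Step 2 — sample variances and covariances s[i,j] = (1/(n-1)) · Σ_k (x_{k,i} - mean_i) · (x_{k,j} - mean_j), with n-1 = 5:
  s[X,X] = ((-1.5)·(-1.5) + (0.5)·(0.5) + (-0.5)·(-0.5) + (0.5)·(0.5) + (2.5)·(2.5) + (-1.5)·(-1.5)) / 5 = 11.5/5 = 2.3
  s[X,Y] = ((-1.5)·(2.3333) + (0.5)·(2.3333) + (-0.5)·(-1.6667) + (0.5)·(-0.6667) + (2.5)·(-1.6667) + (-1.5)·(-0.6667)) / 5 = -5/5 = -1
  s[X,Z] = ((-1.5)·(-1.3333) + (0.5)·(1.6667) + (-0.5)·(-1.3333) + (0.5)·(1.6667) + (2.5)·(2.6667) + (-1.5)·(-3.3333)) / 5 = 16/5 = 3.2
  s[Y,Y] = ((2.3333)·(2.3333) + (2.3333)·(2.3333) + (-1.6667)·(-1.6667) + (-0.6667)·(-0.6667) + (-1.6667)·(-1.6667) + (-0.6667)·(-0.6667)) / 5 = 17.3333/5 = 3.4667
  s[Y,Z] = ((2.3333)·(-1.3333) + (2.3333)·(1.6667) + (-1.6667)·(-1.3333) + (-0.6667)·(1.6667) + (-1.6667)·(2.6667) + (-0.6667)·(-3.3333)) / 5 = -0.3333/5 = -0.0667
  s[Z,Z] = ((-1.3333)·(-1.3333) + (1.6667)·(1.6667) + (-1.3333)·(-1.3333) + (1.6667)·(1.6667) + (2.6667)·(2.6667) + (-3.3333)·(-3.3333)) / 5 = 27.3333/5 = 5.4667
  Sample standard deviations s_i = √(s[i,i]):
  s(X) = √(2.3) = 1.5166
  s(Y) = √(3.4667) = 1.8619
  s(Z) = √(5.4667) = 2.3381

Step 3 — r_{ij} = s_{ij} / (s_i · s_j):
  r[X,X] = 1 (diagonal).
  r[X,Y] = -1 / (1.5166 · 1.8619) = -1 / 2.8237 = -0.3541
  r[X,Z] = 3.2 / (1.5166 · 2.3381) = 3.2 / 3.5459 = 0.9025
  r[Y,Y] = 1 (diagonal).
  r[Y,Z] = -0.0667 / (1.8619 · 2.3381) = -0.0667 / 4.3533 = -0.0153
  r[Z,Z] = 1 (diagonal).

R is symmetric with unit diagonal. Assembling:

R = [[1, -0.3541, 0.9025],
 [-0.3541, 1, -0.0153],
 [0.9025, -0.0153, 1]]


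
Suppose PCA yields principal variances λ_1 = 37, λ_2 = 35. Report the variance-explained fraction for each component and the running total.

Step 1 — total variance = trace(Sigma) = Σ λ_i = 37 + 35 = 72.

Step 2 — fraction explained by component i = λ_i / Σ λ:
  PC1: 37/72 = 0.5139
  PC2: 35/72 = 0.4861

Step 3 — cumulative fraction after k components = (λ_1 + ... + λ_k) / Σ λ:
  k = 1: 37/72 = 0.5139
  k = 2: (37 + 35)/72 = 72/72 = 1

Summary (fraction, with percent):

explained: PC1 0.5139 (51.39%), PC2 0.4861 (48.61%);  cumulative: 0.5139, 1


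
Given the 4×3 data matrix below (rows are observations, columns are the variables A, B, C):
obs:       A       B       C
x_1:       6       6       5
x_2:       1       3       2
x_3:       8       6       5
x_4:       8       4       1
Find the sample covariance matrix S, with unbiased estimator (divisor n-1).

Step 1 — column means:
  mean(A) = (6 + 1 + 8 + 8) / 4 = 23/4 = 5.75
  mean(B) = (6 + 3 + 6 + 4) / 4 = 19/4 = 4.75
  mean(C) = (5 + 2 + 5 + 1) / 4 = 13/4 = 3.25

Step 2 — sample covariance S[i,j] = (1/(n-1)) · Σ_k (x_{k,i} - mean_i) · (x_{k,j} - mean_j), with n-1 = 3.
  S[A,A] = ((0.25)·(0.25) + (-4.75)·(-4.75) + (2.25)·(2.25) + (2.25)·(2.25)) / 3 = 32.75/3 = 10.9167
  S[A,B] = ((0.25)·(1.25) + (-4.75)·(-1.75) + (2.25)·(1.25) + (2.25)·(-0.75)) / 3 = 9.75/3 = 3.25
  S[A,C] = ((0.25)·(1.75) + (-4.75)·(-1.25) + (2.25)·(1.75) + (2.25)·(-2.25)) / 3 = 5.25/3 = 1.75
  S[B,B] = ((1.25)·(1.25) + (-1.75)·(-1.75) + (1.25)·(1.25) + (-0.75)·(-0.75)) / 3 = 6.75/3 = 2.25
  S[B,C] = ((1.25)·(1.75) + (-1.75)·(-1.25) + (1.25)·(1.75) + (-0.75)·(-2.25)) / 3 = 8.25/3 = 2.75
  S[C,C] = ((1.75)·(1.75) + (-1.25)·(-1.25) + (1.75)·(1.75) + (-2.25)·(-2.25)) / 3 = 12.75/3 = 4.25

S is symmetric (S[j,i] = S[i,j]). Assembling:

S = [[10.9167, 3.25, 1.75],
 [3.25, 2.25, 2.75],
 [1.75, 2.75, 4.25]]


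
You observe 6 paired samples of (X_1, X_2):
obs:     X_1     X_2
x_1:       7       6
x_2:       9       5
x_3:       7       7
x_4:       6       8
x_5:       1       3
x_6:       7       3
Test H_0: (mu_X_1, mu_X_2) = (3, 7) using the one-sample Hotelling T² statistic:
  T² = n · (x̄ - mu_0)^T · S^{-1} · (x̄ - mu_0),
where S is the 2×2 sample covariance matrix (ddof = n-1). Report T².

Step 1 — sample mean vector:
  mean(X_1) = (7 + 9 + 7 + 6 + 1 + 7) / 6 = 37/6 = 6.1667
  mean(X_2) = (6 + 5 + 7 + 8 + 3 + 3) / 6 = 32/6 = 5.3333
  x̄ = (6.1667, 5.3333),  deviation x̄ - mu_0 = (6.1667, 5.3333) - (3, 7) = (3.1667, -1.6667).

Step 2 — sample covariance matrix, S[i,j] = (1/(n-1)) · Σ_k (x_{k,i} - mean_i) · (x_{k,j} - mean_j), divisor n-1 = 5:
  S[X_1,X_1] = ((0.8333)·(0.8333) + (2.8333)·(2.8333) + (0.8333)·(0.8333) + (-0.1667)·(-0.1667) + (-5.1667)·(-5.1667) + (0.8333)·(0.8333)) / 5 = 36.8333/5 = 7.3667
  S[X_1,X_2] = ((0.8333)·(0.6667) + (2.8333)·(-0.3333) + (0.8333)·(1.6667) + (-0.1667)·(2.6667) + (-5.1667)·(-2.3333) + (0.8333)·(-2.3333)) / 5 = 10.6667/5 = 2.1333
  S[X_2,X_2] = ((0.6667)·(0.6667) + (-0.3333)·(-0.3333) + (1.6667)·(1.6667) + (2.6667)·(2.6667) + (-2.3333)·(-2.3333) + (-2.3333)·(-2.3333)) / 5 = 21.3333/5 = 4.2667
  S = [[7.3667, 2.1333],
 [2.1333, 4.2667]].

Step 3 — invert S. det(S) = 7.3667·4.2667 - (2.1333)² = 26.88.
  S^{-1} = (1/det) · [[d, -b], [-b, a]] = [[0.1587, -0.0794],
 [-0.0794, 0.2741]].

Step 4 — quadratic form (x̄ - mu_0)^T · S^{-1} · (x̄ - mu_0):
  S^{-1} · (x̄ - mu_0) = (0.6349, -0.7081),
  (x̄ - mu_0)^T · [...] = (3.1667)·(0.6349) + (-1.6667)·(-0.7081) = 3.1907.

Step 5 — scale by n: T² = 6 · 3.1907 = 19.1443.

T² ≈ 19.1443


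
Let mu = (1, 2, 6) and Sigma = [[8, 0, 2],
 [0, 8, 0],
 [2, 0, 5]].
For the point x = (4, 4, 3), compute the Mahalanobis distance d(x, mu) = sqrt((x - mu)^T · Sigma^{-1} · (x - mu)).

Step 1 — centre the observation: (x - mu) = (3, 2, -3).

Step 2 — invert Sigma (cofactor / det for 3×3, or solve directly):
  Sigma^{-1} = [[0.1389, 0, -0.0556],
 [0, 0.125, 0],
 [-0.0556, 0, 0.2222]].

Step 3 — form the quadratic (x - mu)^T · Sigma^{-1} · (x - mu):
  Sigma^{-1} · (x - mu) = (0.5833, 0.25, -0.8333).
  (x - mu)^T · [Sigma^{-1} · (x - mu)] = (3)·(0.5833) + (2)·(0.25) + (-3)·(-0.8333) = 4.75.

Step 4 — take square root: d = √(4.75) ≈ 2.1794.

d(x, mu) = √(4.75) ≈ 2.1794


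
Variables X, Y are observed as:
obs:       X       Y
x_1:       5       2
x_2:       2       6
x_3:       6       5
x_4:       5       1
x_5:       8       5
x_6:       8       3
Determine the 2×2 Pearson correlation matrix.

Step 1 — column means:
  mean(X) = (5 + 2 + 6 + 5 + 8 + 8) / 6 = 34/6 = 5.6667
  mean(Y) = (2 + 6 + 5 + 1 + 5 + 3) / 6 = 22/6 = 3.6667

Step 2 — sample variances and covariances s[i,j] = (1/(n-1)) · Σ_k (x_{k,i} - mean_i) · (x_{k,j} - mean_j), with n-1 = 5:
  s[X,X] = ((-0.6667)·(-0.6667) + (-3.6667)·(-3.6667) + (0.3333)·(0.3333) + (-0.6667)·(-0.6667) + (2.3333)·(2.3333) + (2.3333)·(2.3333)) / 5 = 25.3333/5 = 5.0667
  s[X,Y] = ((-0.6667)·(-1.6667) + (-3.6667)·(2.3333) + (0.3333)·(1.3333) + (-0.6667)·(-2.6667) + (2.3333)·(1.3333) + (2.3333)·(-0.6667)) / 5 = -3.6667/5 = -0.7333
  s[Y,Y] = ((-1.6667)·(-1.6667) + (2.3333)·(2.3333) + (1.3333)·(1.3333) + (-2.6667)·(-2.6667) + (1.3333)·(1.3333) + (-0.6667)·(-0.6667)) / 5 = 19.3333/5 = 3.8667
  Sample standard deviations s_i = √(s[i,i]):
  s(X) = √(5.0667) = 2.2509
  s(Y) = √(3.8667) = 1.9664

Step 3 — r_{ij} = s_{ij} / (s_i · s_j):
  r[X,X] = 1 (diagonal).
  r[X,Y] = -0.7333 / (2.2509 · 1.9664) = -0.7333 / 4.4262 = -0.1657
  r[Y,Y] = 1 (diagonal).

R is symmetric with unit diagonal. Assembling:

R = [[1, -0.1657],
 [-0.1657, 1]]


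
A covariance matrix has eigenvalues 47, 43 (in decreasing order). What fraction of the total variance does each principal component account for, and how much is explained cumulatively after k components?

Step 1 — total variance = trace(Sigma) = Σ λ_i = 47 + 43 = 90.

Step 2 — fraction explained by component i = λ_i / Σ λ:
  PC1: 47/90 = 0.5222
  PC2: 43/90 = 0.4778

Step 3 — cumulative fraction after k components = (λ_1 + ... + λ_k) / Σ λ:
  k = 1: 47/90 = 0.5222
  k = 2: (47 + 43)/90 = 90/90 = 1

Summary (fraction, with percent):

explained: PC1 0.5222 (52.22%), PC2 0.4778 (47.78%);  cumulative: 0.5222, 1


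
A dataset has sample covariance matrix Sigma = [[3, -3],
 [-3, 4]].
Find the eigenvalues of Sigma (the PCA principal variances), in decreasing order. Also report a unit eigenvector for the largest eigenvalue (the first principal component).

Step 1 — characteristic polynomial of 2×2 Sigma:
  det(Sigma - λI) = λ² - trace · λ + det = 0.
  trace = 3 + 4 = 7, det = 3·4 - (-3)² = 3.
Step 2 — discriminant:
  Δ = trace² - 4·det = 49 - 12 = 37.
Step 3 — eigenvalues:
  λ = (trace ± √Δ)/2 = (7 ± 6.0828)/2,
  λ_1 = 6.5414,  λ_2 = 0.4586.

Step 4 — unit eigenvector for λ_1: solve (Sigma - λ_1 I)v = 0. First row:
  (3 - 6.5414)·v_x + (-3)·v_y = 0, i.e. (-3.5414)·v_x + (-3)·v_y = 0,
  so v ∝ (b, λ_1 - a) = (-3, 3.5414); multiply by -1 so the first entry is positive: u = (3, -3.5414).
  ||u|| = √((3)² + (-3.5414)²) = √(21.5414) ≈ 4.6413,
  v_1 = u/||u|| ≈ (0.6464, -0.763) (||v_1|| = 1).

λ_1 = 6.5414,  λ_2 = 0.4586;  v_1 ≈ (0.6464, -0.763)


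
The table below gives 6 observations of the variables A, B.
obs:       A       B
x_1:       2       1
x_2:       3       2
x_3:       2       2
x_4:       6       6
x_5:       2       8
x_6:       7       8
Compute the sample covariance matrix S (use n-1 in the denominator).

Step 1 — column means:
  mean(A) = (2 + 3 + 2 + 6 + 2 + 7) / 6 = 22/6 = 3.6667
  mean(B) = (1 + 2 + 2 + 6 + 8 + 8) / 6 = 27/6 = 4.5

Step 2 — sample covariance S[i,j] = (1/(n-1)) · Σ_k (x_{k,i} - mean_i) · (x_{k,j} - mean_j), with n-1 = 5.
  S[A,A] = ((-1.6667)·(-1.6667) + (-0.6667)·(-0.6667) + (-1.6667)·(-1.6667) + (2.3333)·(2.3333) + (-1.6667)·(-1.6667) + (3.3333)·(3.3333)) / 5 = 25.3333/5 = 5.0667
  S[A,B] = ((-1.6667)·(-3.5) + (-0.6667)·(-2.5) + (-1.6667)·(-2.5) + (2.3333)·(1.5) + (-1.6667)·(3.5) + (3.3333)·(3.5)) / 5 = 21/5 = 4.2
  S[B,B] = ((-3.5)·(-3.5) + (-2.5)·(-2.5) + (-2.5)·(-2.5) + (1.5)·(1.5) + (3.5)·(3.5) + (3.5)·(3.5)) / 5 = 51.5/5 = 10.3

S is symmetric (S[j,i] = S[i,j]). Assembling:

S = [[5.0667, 4.2],
 [4.2, 10.3]]


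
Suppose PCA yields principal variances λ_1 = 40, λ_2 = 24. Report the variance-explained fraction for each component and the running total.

Step 1 — total variance = trace(Sigma) = Σ λ_i = 40 + 24 = 64.

Step 2 — fraction explained by component i = λ_i / Σ λ:
  PC1: 40/64 = 0.625
  PC2: 24/64 = 0.375

Step 3 — cumulative fraction after k components = (λ_1 + ... + λ_k) / Σ λ:
  k = 1: 40/64 = 0.625
  k = 2: (40 + 24)/64 = 64/64 = 1

Summary (fraction, with percent):

explained: PC1 0.625 (62.5%), PC2 0.375 (37.5%);  cumulative: 0.625, 1


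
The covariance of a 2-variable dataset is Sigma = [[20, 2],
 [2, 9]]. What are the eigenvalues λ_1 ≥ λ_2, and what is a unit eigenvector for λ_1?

Step 1 — characteristic polynomial of 2×2 Sigma:
  det(Sigma - λI) = λ² - trace · λ + det = 0.
  trace = 20 + 9 = 29, det = 20·9 - (2)² = 176.
Step 2 — discriminant:
  Δ = trace² - 4·det = 841 - 704 = 137.
Step 3 — eigenvalues:
  λ = (trace ± √Δ)/2 = (29 ± 11.7047)/2,
  λ_1 = 20.3523,  λ_2 = 8.6477.

Step 4 — unit eigenvector for λ_1: solve (Sigma - λ_1 I)v = 0. First row:
  (20 - 20.3523)·v_x + (2)·v_y = 0, i.e. (-0.3523)·v_x + (2)·v_y = 0,
  so v ∝ (b, λ_1 - a) = (2, 0.3523) = u.
  ||u|| = √((2)² + (0.3523)²) = √(4.1242) ≈ 2.0308,
  v_1 = u/||u|| ≈ (0.9848, 0.1735) (||v_1|| = 1).

λ_1 = 20.3523,  λ_2 = 8.6477;  v_1 ≈ (0.9848, 0.1735)


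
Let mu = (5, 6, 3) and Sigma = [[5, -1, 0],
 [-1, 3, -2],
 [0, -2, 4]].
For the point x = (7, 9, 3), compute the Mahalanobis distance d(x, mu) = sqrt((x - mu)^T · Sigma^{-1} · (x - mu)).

Step 1 — centre the observation: (x - mu) = (2, 3, 0).

Step 2 — invert Sigma (cofactor / det for 3×3, or solve directly):
  Sigma^{-1} = [[0.2222, 0.1111, 0.0556],
 [0.1111, 0.5556, 0.2778],
 [0.0556, 0.2778, 0.3889]].

Step 3 — form the quadratic (x - mu)^T · Sigma^{-1} · (x - mu):
  Sigma^{-1} · (x - mu) = (0.7778, 1.8889, 0.9444).
  (x - mu)^T · [Sigma^{-1} · (x - mu)] = (2)·(0.7778) + (3)·(1.8889) + (0)·(0.9444) = 7.2222.

Step 4 — take square root: d = √(7.2222) ≈ 2.6874.

d(x, mu) = √(7.2222) ≈ 2.6874


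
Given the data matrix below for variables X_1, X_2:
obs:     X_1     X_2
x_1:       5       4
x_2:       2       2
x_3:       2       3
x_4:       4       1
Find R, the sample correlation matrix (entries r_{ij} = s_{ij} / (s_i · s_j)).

Step 1 — column means:
  mean(X_1) = (5 + 2 + 2 + 4) / 4 = 13/4 = 3.25
  mean(X_2) = (4 + 2 + 3 + 1) / 4 = 10/4 = 2.5

Step 2 — sample variances and covariances s[i,j] = (1/(n-1)) · Σ_k (x_{k,i} - mean_i) · (x_{k,j} - mean_j), with n-1 = 3:
  s[X_1,X_1] = ((1.75)·(1.75) + (-1.25)·(-1.25) + (-1.25)·(-1.25) + (0.75)·(0.75)) / 3 = 6.75/3 = 2.25
  s[X_1,X_2] = ((1.75)·(1.5) + (-1.25)·(-0.5) + (-1.25)·(0.5) + (0.75)·(-1.5)) / 3 = 1.5/3 = 0.5
  s[X_2,X_2] = ((1.5)·(1.5) + (-0.5)·(-0.5) + (0.5)·(0.5) + (-1.5)·(-1.5)) / 3 = 5/3 = 1.6667
  Sample standard deviations s_i = √(s[i,i]):
  s(X_1) = √(2.25) = 1.5
  s(X_2) = √(1.6667) = 1.291

Step 3 — r_{ij} = s_{ij} / (s_i · s_j):
  r[X_1,X_1] = 1 (diagonal).
  r[X_1,X_2] = 0.5 / (1.5 · 1.291) = 0.5 / 1.9365 = 0.2582
  r[X_2,X_2] = 1 (diagonal).

R is symmetric with unit diagonal. Assembling:

R = [[1, 0.2582],
 [0.2582, 1]]


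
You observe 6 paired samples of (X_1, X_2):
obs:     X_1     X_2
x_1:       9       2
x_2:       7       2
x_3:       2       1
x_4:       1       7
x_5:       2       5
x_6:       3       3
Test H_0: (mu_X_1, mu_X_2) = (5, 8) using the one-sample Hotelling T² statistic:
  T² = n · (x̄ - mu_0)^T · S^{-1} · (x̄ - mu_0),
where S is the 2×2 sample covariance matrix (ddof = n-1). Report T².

Step 1 — sample mean vector:
  mean(X_1) = (9 + 7 + 2 + 1 + 2 + 3) / 6 = 24/6 = 4
  mean(X_2) = (2 + 2 + 1 + 7 + 5 + 3) / 6 = 20/6 = 3.3333
  x̄ = (4, 3.3333),  deviation x̄ - mu_0 = (4, 3.3333) - (5, 8) = (-1, -4.6667).

Step 2 — sample covariance matrix, S[i,j] = (1/(n-1)) · Σ_k (x_{k,i} - mean_i) · (x_{k,j} - mean_j), divisor n-1 = 5:
  S[X_1,X_1] = ((5)·(5) + (3)·(3) + (-2)·(-2) + (-3)·(-3) + (-2)·(-2) + (-1)·(-1)) / 5 = 52/5 = 10.4
  S[X_1,X_2] = ((5)·(-1.3333) + (3)·(-1.3333) + (-2)·(-2.3333) + (-3)·(3.6667) + (-2)·(1.6667) + (-1)·(-0.3333)) / 5 = -20/5 = -4
  S[X_2,X_2] = ((-1.3333)·(-1.3333) + (-1.3333)·(-1.3333) + (-2.3333)·(-2.3333) + (3.6667)·(3.6667) + (1.6667)·(1.6667) + (-0.3333)·(-0.3333)) / 5 = 25.3333/5 = 5.0667
  S = [[10.4, -4],
 [-4, 5.0667]].

Step 3 — invert S. det(S) = 10.4·5.0667 - (-4)² = 36.6933.
  S^{-1} = (1/det) · [[d, -b], [-b, a]] = [[0.1381, 0.109],
 [0.109, 0.2834]].

Step 4 — quadratic form (x̄ - mu_0)^T · S^{-1} · (x̄ - mu_0):
  S^{-1} · (x̄ - mu_0) = (-0.6468, -1.4317),
  (x̄ - mu_0)^T · [...] = (-1)·(-0.6468) + (-4.6667)·(-1.4317) = 7.328.

Step 5 — scale by n: T² = 6 · 7.328 = 43.968.

T² ≈ 43.968


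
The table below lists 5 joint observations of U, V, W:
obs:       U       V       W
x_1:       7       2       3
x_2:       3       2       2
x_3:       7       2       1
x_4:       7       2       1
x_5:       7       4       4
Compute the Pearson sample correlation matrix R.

Step 1 — column means:
  mean(U) = (7 + 3 + 7 + 7 + 7) / 5 = 31/5 = 6.2
  mean(V) = (2 + 2 + 2 + 2 + 4) / 5 = 12/5 = 2.4
  mean(W) = (3 + 2 + 1 + 1 + 4) / 5 = 11/5 = 2.2

Step 2 — sample variances and covariances s[i,j] = (1/(n-1)) · Σ_k (x_{k,i} - mean_i) · (x_{k,j} - mean_j), with n-1 = 4:
  s[U,U] = ((0.8)·(0.8) + (-3.2)·(-3.2) + (0.8)·(0.8) + (0.8)·(0.8) + (0.8)·(0.8)) / 4 = 12.8/4 = 3.2
  s[U,V] = ((0.8)·(-0.4) + (-3.2)·(-0.4) + (0.8)·(-0.4) + (0.8)·(-0.4) + (0.8)·(1.6)) / 4 = 1.6/4 = 0.4
  s[U,W] = ((0.8)·(0.8) + (-3.2)·(-0.2) + (0.8)·(-1.2) + (0.8)·(-1.2) + (0.8)·(1.8)) / 4 = 0.8/4 = 0.2
  s[V,V] = ((-0.4)·(-0.4) + (-0.4)·(-0.4) + (-0.4)·(-0.4) + (-0.4)·(-0.4) + (1.6)·(1.6)) / 4 = 3.2/4 = 0.8
  s[V,W] = ((-0.4)·(0.8) + (-0.4)·(-0.2) + (-0.4)·(-1.2) + (-0.4)·(-1.2) + (1.6)·(1.8)) / 4 = 3.6/4 = 0.9
  s[W,W] = ((0.8)·(0.8) + (-0.2)·(-0.2) + (-1.2)·(-1.2) + (-1.2)·(-1.2) + (1.8)·(1.8)) / 4 = 6.8/4 = 1.7
  Sample standard deviations s_i = √(s[i,i]):
  s(U) = √(3.2) = 1.7889
  s(V) = √(0.8) = 0.8944
  s(W) = √(1.7) = 1.3038

Step 3 — r_{ij} = s_{ij} / (s_i · s_j):
  r[U,U] = 1 (diagonal).
  r[U,V] = 0.4 / (1.7889 · 0.8944) = 0.4 / 1.6 = 0.25
  r[U,W] = 0.2 / (1.7889 · 1.3038) = 0.2 / 2.3324 = 0.0857
  r[V,V] = 1 (diagonal).
  r[V,W] = 0.9 / (0.8944 · 1.3038) = 0.9 / 1.1662 = 0.7717
  r[W,W] = 1 (diagonal).

R is symmetric with unit diagonal. Assembling:

R = [[1, 0.25, 0.0857],
 [0.25, 1, 0.7717],
 [0.0857, 0.7717, 1]]


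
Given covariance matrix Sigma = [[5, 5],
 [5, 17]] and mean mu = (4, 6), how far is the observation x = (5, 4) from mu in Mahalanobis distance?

Step 1 — centre the observation: (x - mu) = (1, -2).

Step 2 — invert Sigma. det(Sigma) = 5·17 - (5)² = 60.
  Sigma^{-1} = (1/det) · [[d, -b], [-b, a]] = [[0.2833, -0.0833],
 [-0.0833, 0.0833]].

Step 3 — form the quadratic (x - mu)^T · Sigma^{-1} · (x - mu):
  Sigma^{-1} · (x - mu) = (0.45, -0.25).
  (x - mu)^T · [Sigma^{-1} · (x - mu)] = (1)·(0.45) + (-2)·(-0.25) = 0.95.

Step 4 — take square root: d = √(0.95) ≈ 0.9747.

d(x, mu) = √(0.95) ≈ 0.9747
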